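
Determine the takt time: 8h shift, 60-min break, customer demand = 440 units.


Available = 8×60 - 60 = 420 min
Takt time = 420 / 440
= 0.95 min/unit


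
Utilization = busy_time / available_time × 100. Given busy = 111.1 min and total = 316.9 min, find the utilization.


Utilization = busy / total × 100
= 111.1 / 316.9 × 100
= 35.1%


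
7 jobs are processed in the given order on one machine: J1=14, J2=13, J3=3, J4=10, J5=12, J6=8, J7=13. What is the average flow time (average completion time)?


Completion times:
  J1: completes at 14
  J2: completes at 27
  J3: completes at 30
  J4: completes at 40
  J5: completes at 52
  J6: completes at 60
  J7: completes at 73
Sum = 296
Average = 296/7
= 42.29


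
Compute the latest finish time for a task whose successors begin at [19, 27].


LF = min of all successor start times
Successors start at: [19, 27]
LF = min(19, 27)
= 19


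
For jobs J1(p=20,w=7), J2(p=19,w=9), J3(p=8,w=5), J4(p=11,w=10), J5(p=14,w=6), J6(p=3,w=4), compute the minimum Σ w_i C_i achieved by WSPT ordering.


WSPT order (by p/w): J6 → J4 → J3 → J2 → J5 → J1
  J6: C=3, w·C=4×3=12
  J4: C=14, w·C=10×14=140
  J3: C=22, w·C=5×22=110
  J2: C=41, w·C=9×41=369
  J5: C=55, w·C=6×55=330
  J1: C=75, w·C=7×75=525
Σ w·C = 1486
= 1486


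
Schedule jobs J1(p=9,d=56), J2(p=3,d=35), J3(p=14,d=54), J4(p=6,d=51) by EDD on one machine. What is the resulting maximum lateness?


EDD order: J2 → J4 → J3 → J1
Completion and lateness:
  J2: C=3, d=35, L=3-35=-32
  J4: C=9, d=51, L=9-51=-42
  J3: C=23, d=54, L=23-54=-31
  J1: C=32, d=56, L=32-56=-24
Lmax = max(-32, -42, -31, -24)
= -24


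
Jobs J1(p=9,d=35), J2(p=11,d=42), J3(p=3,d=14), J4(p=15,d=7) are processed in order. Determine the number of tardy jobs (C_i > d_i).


Completion vs due date:
  J1: C=9, d=35 → on time
  J2: C=20, d=42 → on time
  J3: C=23, d=14 → TARDY
  J4: C=38, d=7 → TARDY
Tardy jobs: J3, J4
Count = 2


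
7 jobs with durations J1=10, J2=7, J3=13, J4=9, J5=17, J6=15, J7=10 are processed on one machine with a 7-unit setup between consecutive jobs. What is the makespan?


Makespan = Σ processing + (n-1) × setup
= (10 + 7 + 13 + 9 + 17 + 15 + 10) + (7-1)×7
= 81 + 42
= 123 time units


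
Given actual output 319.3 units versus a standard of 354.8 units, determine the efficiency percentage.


Efficiency = (actual / standard) × 100
= (319.3 / 354.8) × 100
= 90.0%


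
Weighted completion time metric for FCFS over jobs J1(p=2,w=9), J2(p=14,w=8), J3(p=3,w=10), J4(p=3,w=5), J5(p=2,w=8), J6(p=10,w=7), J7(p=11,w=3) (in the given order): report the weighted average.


Completion times:
  J1: C=2, w×C=9×2=18
  J2: C=16, w×C=8×16=128
  J3: C=19, w×C=10×19=190
  J4: C=22, w×C=5×22=110
  J5: C=24, w×C=8×24=192
  J6: C=34, w×C=7×34=238
  J7: C=45, w×C=3×45=135
Sum w×C = 1011
Sum w = 50
Weighted avg = 1011/50
= 20.22


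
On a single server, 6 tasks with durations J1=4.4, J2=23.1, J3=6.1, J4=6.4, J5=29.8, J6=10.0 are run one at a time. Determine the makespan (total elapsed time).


Sequential makespan: sum all processing times
= 4.4 + 23.1 + 6.1 + 6.4 + 29.8 + 10.0
= 79.8 time units


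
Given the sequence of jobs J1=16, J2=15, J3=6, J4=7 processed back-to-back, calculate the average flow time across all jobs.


Completion times:
  J1: completes at 16
  J2: completes at 31
  J3: completes at 37
  J4: completes at 44
Sum = 128
Average = 128/4
= 32.00


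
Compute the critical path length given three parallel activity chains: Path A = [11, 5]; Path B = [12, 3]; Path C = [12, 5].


Path A: 11 + 5 = 16
Path B: 12 + 3 = 15
Path C: 12 + 5 = 17
Critical path = longest = max(16, 15, 17)
= 17 (Path C)


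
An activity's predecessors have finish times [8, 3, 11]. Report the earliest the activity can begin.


ES = max of all predecessor completion times
Predecessors: [8, 3, 11]
ES = max(8, 3, 11)
= 11


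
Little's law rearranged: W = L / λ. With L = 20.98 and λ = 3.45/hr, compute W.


Little's law: L = λW → W = L / λ
= 20.98 / 3.45
= 6.08 hours


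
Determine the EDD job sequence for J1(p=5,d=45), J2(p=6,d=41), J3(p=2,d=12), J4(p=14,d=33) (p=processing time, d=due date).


EDD: sort by earliest due date
  J3: d=12, p=2
  J4: d=33, p=14
  J2: d=41, p=6
  J1: d=45, p=5
Order: J3 → J4 → J2 → J1


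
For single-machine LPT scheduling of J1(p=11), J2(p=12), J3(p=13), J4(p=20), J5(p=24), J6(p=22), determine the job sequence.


LPT: sort by longest processing time first
  J5: p=24
  J6: p=22
  J4: p=20
  J3: p=13
  J2: p=12
  J1: p=11
Order: J5 → J6 → J4 → J3 → J2 → J1


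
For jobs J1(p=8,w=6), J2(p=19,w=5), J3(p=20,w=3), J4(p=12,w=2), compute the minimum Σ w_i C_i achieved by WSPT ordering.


WSPT order (by p/w): J1 → J2 → J4 → J3
  J1: C=8, w·C=6×8=48
  J2: C=27, w·C=5×27=135
  J4: C=39, w·C=2×39=78
  J3: C=59, w·C=3×59=177
Σ w·C = 438
= 438


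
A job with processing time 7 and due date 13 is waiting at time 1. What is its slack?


Slack = due - current_time - processing
= 13 - 1 - 7
= 5


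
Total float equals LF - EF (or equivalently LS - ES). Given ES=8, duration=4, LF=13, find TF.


EF = ES + duration = 8 + 4 = 12
LS = LF - duration = 13 - 4 = 9
Total Float = LF - EF = 13 - 12
(or LS - ES = 9 - 8)
= 1


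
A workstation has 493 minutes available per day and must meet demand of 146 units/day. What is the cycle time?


Cycle time = available time / demand
= 493 / 146
= 3.38 min/unit


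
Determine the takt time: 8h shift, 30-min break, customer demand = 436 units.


Available = 8×60 - 30 = 450 min
Takt time = 450 / 436
= 1.03 min/unit


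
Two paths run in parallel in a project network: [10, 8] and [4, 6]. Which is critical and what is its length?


Path A: 10 + 8 = 18
Path B: 4 + 6 = 10
Critical path = longest = max(18, 10)
= 18 (Path A)


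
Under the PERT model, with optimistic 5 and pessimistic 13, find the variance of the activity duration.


σ² = ((p - o) / 6)² = (p - o)² / 36
= (13 - 5)² / 36
= 8² / 36
= 64 / 36
= 1.7778


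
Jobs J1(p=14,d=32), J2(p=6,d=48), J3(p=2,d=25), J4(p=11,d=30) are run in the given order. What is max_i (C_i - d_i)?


Lateness per job (L = C - d):
  J1: C=14, d=32, L=-18
  J2: C=20, d=48, L=-28
  J3: C=22, d=25, L=-3
  J4: C=33, d=30, L=3
Lmax = max(-18, -28, -3, 3)
= 3


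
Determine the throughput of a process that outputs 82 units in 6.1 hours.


Throughput = units / time
= 82 / 6.1
= 13.4 units/hour


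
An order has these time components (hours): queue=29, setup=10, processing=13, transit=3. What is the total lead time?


Lead time = queue + setup + processing + transit
= 29 + 10 + 13 + 3
= 55 hours


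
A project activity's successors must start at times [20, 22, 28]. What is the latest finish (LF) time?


LF = min of all successor start times
Successors start at: [20, 22, 28]
LF = min(20, 22, 28)
= 20


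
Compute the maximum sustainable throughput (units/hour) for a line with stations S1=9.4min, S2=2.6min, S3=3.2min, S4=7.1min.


Bottleneck = longest station time
Station times: [9.4, 2.6, 3.2, 7.1]
Max = 9.4 min
Rate = 60 / 9.4
= 6.38 units/hour (bottleneck: 9.4min)


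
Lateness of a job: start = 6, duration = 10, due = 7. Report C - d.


Completion = 6 + 10 = 16
Lateness = C - d = 16 - 7
= 9


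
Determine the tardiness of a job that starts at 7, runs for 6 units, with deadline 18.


Completion = start + processing = 7 + 6 = 13
Tardiness = max(0, C - d) = max(0, 13 - 18)
= max(0, -5)
= 0


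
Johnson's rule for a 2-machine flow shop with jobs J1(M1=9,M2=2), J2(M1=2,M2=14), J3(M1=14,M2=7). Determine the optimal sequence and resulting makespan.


Johnson's rule:
Group 1 (M1≤M2, sort by M1): ['J2']
Group 2 (M1>M2, sort desc M2): ['J3', 'J1']
Sequence: J2 → J3 → J1
Makespan calculation:
  J2: M1 done=2, M2 done=16
  J3: M1 done=16, M2 done=23
  J1: M1 done=25, M2 done=27
= Sequence: J2 → J3 → J1, Makespan: 27


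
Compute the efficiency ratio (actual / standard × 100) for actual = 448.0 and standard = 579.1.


Efficiency = (actual / standard) × 100
= (448.0 / 579.1) × 100
= 77.4%


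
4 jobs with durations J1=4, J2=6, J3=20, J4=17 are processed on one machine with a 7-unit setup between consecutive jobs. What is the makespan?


Makespan = Σ processing + (n-1) × setup
= (4 + 6 + 20 + 17) + (4-1)×7
= 47 + 21
= 68 time units


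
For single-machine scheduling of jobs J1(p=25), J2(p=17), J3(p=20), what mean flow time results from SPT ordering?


SPT order: J2 → J3 → J1
Completion times:
  J2: C=17
  J3: C=37
  J1: C=62
Sum = 116, n = 3
Mean flow = 116/3
= 38.67


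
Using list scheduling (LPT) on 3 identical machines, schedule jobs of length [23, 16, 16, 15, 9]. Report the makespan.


Jobs (LPT sorted): [23, 16, 16, 15, 9]
Machines: 3
  J=23 → Machine 1 (load: 0+23=23)
  J=16 → Machine 2 (load: 0+16=16)
  J=16 → Machine 3 (load: 0+16=16)
  J=15 → Machine 2 (load: 16+15=31)
  J=9 → Machine 3 (load: 16+9=25)
Machine loads: [23, 31, 25]
Makespan = max = 31 time units


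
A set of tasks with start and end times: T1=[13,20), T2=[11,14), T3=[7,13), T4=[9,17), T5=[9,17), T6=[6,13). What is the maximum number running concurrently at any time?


Check each time point for overlaps:
  t=11: 5 tasks active (T2, T3, T4, T5, T6)
Max concurrent = 5


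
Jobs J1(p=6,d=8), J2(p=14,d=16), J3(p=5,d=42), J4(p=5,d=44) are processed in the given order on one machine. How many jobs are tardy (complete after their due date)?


Completion vs due date:
  J1: C=6, d=8 → on time
  J2: C=20, d=16 → TARDY
  J3: C=25, d=42 → on time
  J4: C=30, d=44 → on time
Tardy jobs: J2
Count = 1


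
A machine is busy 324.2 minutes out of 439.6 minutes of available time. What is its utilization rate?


Utilization = busy / total × 100
= 324.2 / 439.6 × 100
= 73.7%


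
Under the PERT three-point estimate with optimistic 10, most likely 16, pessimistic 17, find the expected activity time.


te = (o + 4m + p) / 6
= (10 + 4×16 + 17) / 6
= (10 + 64 + 17) / 6
= 91 / 6
= 15.17


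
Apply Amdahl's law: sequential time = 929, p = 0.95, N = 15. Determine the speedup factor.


Amdahl's law: T_p = T × ((1-p) + p/N)
= 929 × ((1-0.95) + 0.95/15)
= 929 × (0.05 + 0.0633)
= 929 × 0.1133
= 105.29
Speedup = 929/105.29
= 8.82×


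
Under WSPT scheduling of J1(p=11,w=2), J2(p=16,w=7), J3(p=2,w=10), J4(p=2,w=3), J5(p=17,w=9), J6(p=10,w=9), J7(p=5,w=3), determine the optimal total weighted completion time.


WSPT order (by p/w): J3 → J4 → J6 → J7 → J5 → J2 → J1
  J3: C=2, w·C=10×2=20
  J4: C=4, w·C=3×4=12
  J6: C=14, w·C=9×14=126
  J7: C=19, w·C=3×19=57
  J5: C=36, w·C=9×36=324
  J2: C=52, w·C=7×52=364
  J1: C=63, w·C=2×63=126
Σ w·C = 1029
= 1029


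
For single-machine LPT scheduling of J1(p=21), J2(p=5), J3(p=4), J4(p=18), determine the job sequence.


LPT: sort by longest processing time first
  J1: p=21
  J4: p=18
  J2: p=5
  J3: p=4
Order: J1 → J4 → J2 → J3


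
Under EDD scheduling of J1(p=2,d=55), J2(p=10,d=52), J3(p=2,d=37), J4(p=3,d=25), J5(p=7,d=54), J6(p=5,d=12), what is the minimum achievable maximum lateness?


EDD order: J6 → J4 → J3 → J2 → J5 → J1
Completion and lateness:
  J6: C=5, d=12, L=5-12=-7
  J4: C=8, d=25, L=8-25=-17
  J3: C=10, d=37, L=10-37=-27
  J2: C=20, d=52, L=20-52=-32
  J5: C=27, d=54, L=27-54=-27
  J1: C=29, d=55, L=29-55=-26
Lmax = max(-7, -17, -27, -32, -27, -26)
= -7


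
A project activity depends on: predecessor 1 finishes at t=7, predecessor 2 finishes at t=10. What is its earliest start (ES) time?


ES = max of all predecessor completion times
Predecessors: [7, 10]
ES = max(7, 10)
= 10


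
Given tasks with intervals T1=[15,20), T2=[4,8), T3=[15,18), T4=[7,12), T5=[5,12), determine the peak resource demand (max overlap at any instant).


Check each time point for overlaps:
  t=7: 3 tasks active (T2, T4, T5)
Max concurrent = 3


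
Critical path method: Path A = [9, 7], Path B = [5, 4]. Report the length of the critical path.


Path A: 9 + 7 = 16
Path B: 5 + 4 = 9
Critical path = longest = max(16, 9)
= 16 (Path A)


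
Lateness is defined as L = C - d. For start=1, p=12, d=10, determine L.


Completion = 1 + 12 = 13
Lateness = C - d = 13 - 10
= 3


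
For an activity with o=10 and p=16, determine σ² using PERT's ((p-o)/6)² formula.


σ² = ((p - o) / 6)² = (p - o)² / 36
= (16 - 10)² / 36
= 6² / 36
= 36 / 36
= 1.0000


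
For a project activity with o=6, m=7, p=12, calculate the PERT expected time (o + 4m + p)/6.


te = (o + 4m + p) / 6
= (6 + 4×7 + 12) / 6
= (6 + 28 + 12) / 6
= 46 / 6
= 7.67


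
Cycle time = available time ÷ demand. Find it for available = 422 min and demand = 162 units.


Cycle time = available time / demand
= 422 / 162
= 2.60 min/unit


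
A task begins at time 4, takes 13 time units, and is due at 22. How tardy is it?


Completion = start + processing = 4 + 13 = 17
Tardiness = max(0, C - d) = max(0, 17 - 22)
= max(0, -5)
= 0


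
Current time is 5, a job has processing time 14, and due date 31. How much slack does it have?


Slack = due - current_time - processing
= 31 - 5 - 14
= 12


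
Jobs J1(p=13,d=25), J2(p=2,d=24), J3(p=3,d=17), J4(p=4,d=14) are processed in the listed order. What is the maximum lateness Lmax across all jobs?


Lateness per job (L = C - d):
  J1: C=13, d=25, L=-12
  J2: C=15, d=24, L=-9
  J3: C=18, d=17, L=1
  J4: C=22, d=14, L=8
Lmax = max(-12, -9, 1, 8)
= 8


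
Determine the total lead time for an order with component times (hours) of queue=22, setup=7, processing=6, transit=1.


Lead time = queue + setup + processing + transit
= 22 + 7 + 6 + 1
= 36 hours


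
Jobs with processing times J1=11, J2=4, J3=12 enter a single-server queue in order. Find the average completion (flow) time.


Completion times:
  J1: completes at 11
  J2: completes at 15
  J3: completes at 27
Sum = 53
Average = 53/3
= 17.67


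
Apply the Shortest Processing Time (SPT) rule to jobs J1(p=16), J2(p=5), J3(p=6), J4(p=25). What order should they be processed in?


SPT: sort by shortest processing time
  J2: p=5
  J3: p=6
  J1: p=16
  J4: p=25
Order: J2 → J3 → J1 → J4


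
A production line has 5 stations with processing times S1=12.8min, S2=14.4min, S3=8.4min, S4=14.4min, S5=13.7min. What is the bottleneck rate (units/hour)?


Bottleneck = longest station time
Station times: [12.8, 14.4, 8.4, 14.4, 13.7]
Max = 14.4 min
Rate = 60 / 14.4
= 4.17 units/hour (bottleneck: 14.4min)


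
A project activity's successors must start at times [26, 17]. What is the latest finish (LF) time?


LF = min of all successor start times
Successors start at: [26, 17]
LF = min(26, 17)
= 17


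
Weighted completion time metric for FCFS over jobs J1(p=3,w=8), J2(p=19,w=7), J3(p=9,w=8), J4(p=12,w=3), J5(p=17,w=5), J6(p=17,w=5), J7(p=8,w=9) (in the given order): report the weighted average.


Completion times:
  J1: C=3, w×C=8×3=24
  J2: C=22, w×C=7×22=154
  J3: C=31, w×C=8×31=248
  J4: C=43, w×C=3×43=129
  J5: C=60, w×C=5×60=300
  J6: C=77, w×C=5×77=385
  J7: C=85, w×C=9×85=765
Sum w×C = 2005
Sum w = 45
Weighted avg = 2005/45
= 44.56


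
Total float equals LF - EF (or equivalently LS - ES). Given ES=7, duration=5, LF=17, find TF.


EF = ES + duration = 7 + 5 = 12
LS = LF - duration = 17 - 5 = 12
Total Float = LF - EF = 17 - 12
(or LS - ES = 12 - 7)
= 5


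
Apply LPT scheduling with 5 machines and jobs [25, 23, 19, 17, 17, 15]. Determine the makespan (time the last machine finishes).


Jobs (LPT sorted): [25, 23, 19, 17, 17, 15]
Machines: 5
  J=25 → Machine 1 (load: 0+25=25)
  J=23 → Machine 2 (load: 0+23=23)
  J=19 → Machine 3 (load: 0+19=19)
  J=17 → Machine 4 (load: 0+17=17)
  J=17 → Machine 5 (load: 0+17=17)
  J=15 → Machine 4 (load: 17+15=32)
Machine loads: [25, 23, 19, 32, 17]
Makespan = max = 32 time units


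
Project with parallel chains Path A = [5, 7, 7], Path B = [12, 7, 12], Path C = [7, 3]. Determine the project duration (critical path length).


Path A: 5 + 7 + 7 = 19
Path B: 12 + 7 + 12 = 31
Path C: 7 + 3 = 10
Critical path = longest = max(19, 31, 10)
= 31 (Path B)


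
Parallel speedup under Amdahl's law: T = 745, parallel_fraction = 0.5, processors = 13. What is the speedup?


Amdahl's law: T_p = T × ((1-p) + p/N)
= 745 × ((1-0.5) + 0.5/13)
= 745 × (0.50 + 0.0385)
= 745 × 0.5385
= 401.15
Speedup = 745/401.15
= 1.86×


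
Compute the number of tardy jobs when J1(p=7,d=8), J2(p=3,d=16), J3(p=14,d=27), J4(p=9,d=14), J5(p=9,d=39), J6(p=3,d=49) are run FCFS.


Completion vs due date:
  J1: C=7, d=8 → on time
  J2: C=10, d=16 → on time
  J3: C=24, d=27 → on time
  J4: C=33, d=14 → TARDY
  J5: C=42, d=39 → TARDY
  J6: C=45, d=49 → on time
Tardy jobs: J4, J5
Count = 2


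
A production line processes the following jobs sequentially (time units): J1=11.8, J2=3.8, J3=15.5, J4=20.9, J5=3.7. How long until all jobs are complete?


Sequential makespan: sum all processing times
= 11.8 + 3.8 + 15.5 + 20.9 + 3.7
= 55.7 time units


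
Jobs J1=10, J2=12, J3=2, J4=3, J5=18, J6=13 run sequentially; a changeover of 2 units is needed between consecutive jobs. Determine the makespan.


Makespan = Σ processing + (n-1) × setup
= (10 + 12 + 2 + 3 + 18 + 13) + (6-1)×2
= 58 + 10
= 68 time units


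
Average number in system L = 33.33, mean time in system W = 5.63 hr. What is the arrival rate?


Little's law: L = λW → λ = L / W
= 33.33 / 5.63
= 5.92 per hour


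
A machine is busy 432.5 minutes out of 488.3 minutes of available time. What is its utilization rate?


Utilization = busy / total × 100
= 432.5 / 488.3 × 100
= 88.6%


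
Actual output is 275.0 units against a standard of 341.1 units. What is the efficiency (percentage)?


Efficiency = (actual / standard) × 100
= (275.0 / 341.1) × 100
= 80.6%


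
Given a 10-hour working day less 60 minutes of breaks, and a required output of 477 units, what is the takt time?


Available = 10×60 - 60 = 540 min
Takt time = 540 / 477
= 1.13 min/unit


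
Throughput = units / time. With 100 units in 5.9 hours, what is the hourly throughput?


Throughput = units / time
= 100 / 5.9
= 16.9 units/hour


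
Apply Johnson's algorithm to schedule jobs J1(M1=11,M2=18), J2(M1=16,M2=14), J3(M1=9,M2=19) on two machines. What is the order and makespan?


Johnson's rule:
Group 1 (M1≤M2, sort by M1): ['J3', 'J1']
Group 2 (M1>M2, sort desc M2): ['J2']
Sequence: J3 → J1 → J2
Makespan calculation:
  J3: M1 done=9, M2 done=28
  J1: M1 done=20, M2 done=46
  J2: M1 done=36, M2 done=60
= Sequence: J3 → J1 → J2, Makespan: 60


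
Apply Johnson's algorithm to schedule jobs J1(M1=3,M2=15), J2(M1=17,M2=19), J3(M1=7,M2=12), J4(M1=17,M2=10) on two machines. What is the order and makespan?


Johnson's rule:
Group 1 (M1≤M2, sort by M1): ['J1', 'J3', 'J2']
Group 2 (M1>M2, sort desc M2): ['J4']
Sequence: J1 → J3 → J2 → J4
Makespan calculation:
  J1: M1 done=3, M2 done=18
  J3: M1 done=10, M2 done=30
  J2: M1 done=27, M2 done=49
  J4: M1 done=44, M2 done=59
= Sequence: J1 → J3 → J2 → J4, Makespan: 59


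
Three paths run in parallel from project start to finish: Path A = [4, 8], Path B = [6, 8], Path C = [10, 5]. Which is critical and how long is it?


Path A: 4 + 8 = 12
Path B: 6 + 8 = 14
Path C: 10 + 5 = 15
Critical path = longest = max(12, 14, 15)
= 15 (Path C)


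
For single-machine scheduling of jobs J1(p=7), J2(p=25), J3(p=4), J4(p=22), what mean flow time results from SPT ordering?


SPT order: J3 → J1 → J4 → J2
Completion times:
  J3: C=4
  J1: C=11
  J4: C=33
  J2: C=58
Sum = 106, n = 4
Mean flow = 106/4
= 26.50


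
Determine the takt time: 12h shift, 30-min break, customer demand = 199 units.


Available = 12×60 - 30 = 690 min
Takt time = 690 / 199
= 3.47 min/unit


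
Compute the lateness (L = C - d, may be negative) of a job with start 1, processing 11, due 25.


Completion = 1 + 11 = 12
Lateness = C - d = 12 - 25
= -13


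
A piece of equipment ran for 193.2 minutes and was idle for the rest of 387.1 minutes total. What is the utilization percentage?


Utilization = busy / total × 100
= 193.2 / 387.1 × 100
= 49.9%


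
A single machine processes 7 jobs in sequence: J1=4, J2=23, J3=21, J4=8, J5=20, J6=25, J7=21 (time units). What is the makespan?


Sequential makespan: sum all processing times
= 4 + 23 + 21 + 8 + 20 + 25 + 21
= 122 time units


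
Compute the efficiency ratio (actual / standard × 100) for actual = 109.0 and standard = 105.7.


Efficiency = (actual / standard) × 100
= (109.0 / 105.7) × 100
= 103.1%


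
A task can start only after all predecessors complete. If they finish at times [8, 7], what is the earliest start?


ES = max of all predecessor completion times
Predecessors: [8, 7]
ES = max(8, 7)
= 8


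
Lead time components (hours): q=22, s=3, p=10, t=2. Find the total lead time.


Lead time = queue + setup + processing + transit
= 22 + 3 + 10 + 2
= 37 hours


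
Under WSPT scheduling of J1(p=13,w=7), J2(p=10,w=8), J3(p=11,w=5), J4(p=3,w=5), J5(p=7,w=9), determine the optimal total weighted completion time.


WSPT order (by p/w): J4 → J5 → J2 → J1 → J3
  J4: C=3, w·C=5×3=15
  J5: C=10, w·C=9×10=90
  J2: C=20, w·C=8×20=160
  J1: C=33, w·C=7×33=231
  J3: C=44, w·C=5×44=220
Σ w·C = 716
= 716


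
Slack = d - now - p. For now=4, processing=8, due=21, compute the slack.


Slack = due - current_time - processing
= 21 - 4 - 8
= 9


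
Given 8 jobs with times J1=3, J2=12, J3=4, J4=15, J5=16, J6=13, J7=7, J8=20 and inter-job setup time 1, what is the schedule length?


Makespan = Σ processing + (n-1) × setup
= (3 + 12 + 4 + 15 + 16 + 13 + 7 + 20) + (8-1)×1
= 90 + 7
= 97 time units


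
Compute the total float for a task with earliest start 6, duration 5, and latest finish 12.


EF = ES + duration = 6 + 5 = 11
LS = LF - duration = 12 - 5 = 7
Total Float = LF - EF = 12 - 11
(or LS - ES = 7 - 6)
= 1


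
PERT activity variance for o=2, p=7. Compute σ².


σ² = ((p - o) / 6)² = (p - o)² / 36
= (7 - 2)² / 36
= 5² / 36
= 25 / 36
= 0.6944


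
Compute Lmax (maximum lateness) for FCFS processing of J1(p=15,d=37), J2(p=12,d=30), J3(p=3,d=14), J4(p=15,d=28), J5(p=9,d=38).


Lateness per job (L = C - d):
  J1: C=15, d=37, L=-22
  J2: C=27, d=30, L=-3
  J3: C=30, d=14, L=16
  J4: C=45, d=28, L=17
  J5: C=54, d=38, L=16
Lmax = max(-22, -3, 16, 17, 16)
= 17


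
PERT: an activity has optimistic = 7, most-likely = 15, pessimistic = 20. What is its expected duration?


te = (o + 4m + p) / 6
= (7 + 4×15 + 20) / 6
= (7 + 60 + 20) / 6
= 87 / 6
= 14.50


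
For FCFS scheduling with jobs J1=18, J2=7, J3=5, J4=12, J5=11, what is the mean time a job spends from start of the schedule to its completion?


Completion times:
  J1: completes at 18
  J2: completes at 25
  J3: completes at 30
  J4: completes at 42
  J5: completes at 53
Sum = 168
Average = 168/5
= 33.60


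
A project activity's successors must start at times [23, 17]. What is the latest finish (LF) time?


LF = min of all successor start times
Successors start at: [23, 17]
LF = min(23, 17)
= 17


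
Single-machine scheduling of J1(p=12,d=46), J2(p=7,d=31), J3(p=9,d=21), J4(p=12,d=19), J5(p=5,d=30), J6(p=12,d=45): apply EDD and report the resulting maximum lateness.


EDD order: J4 → J3 → J5 → J2 → J6 → J1
Completion and lateness:
  J4: C=12, d=19, L=12-19=-7
  J3: C=21, d=21, L=21-21=0
  J5: C=26, d=30, L=26-30=-4
  J2: C=33, d=31, L=33-31=2
  J6: C=45, d=45, L=45-45=0
  J1: C=57, d=46, L=57-46=11
Lmax = max(-7, 0, -4, 2, 0, 11)
= 11


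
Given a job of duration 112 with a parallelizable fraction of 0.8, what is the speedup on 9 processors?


Amdahl's law: T_p = T × ((1-p) + p/N)
= 112 × ((1-0.8) + 0.8/9)
= 112 × (0.20 + 0.0889)
= 112 × 0.2889
= 32.36
Speedup = 112/32.36
= 3.46×


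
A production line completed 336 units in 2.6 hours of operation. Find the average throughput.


Throughput = units / time
= 336 / 2.6
= 129.2 units/hour


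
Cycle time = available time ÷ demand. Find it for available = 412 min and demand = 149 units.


Cycle time = available time / demand
= 412 / 149
= 2.77 min/unit


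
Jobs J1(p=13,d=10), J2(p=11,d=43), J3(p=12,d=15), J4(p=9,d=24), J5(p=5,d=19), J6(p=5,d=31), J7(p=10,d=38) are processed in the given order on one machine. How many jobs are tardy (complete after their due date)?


Completion vs due date:
  J1: C=13, d=10 → TARDY
  J2: C=24, d=43 → on time
  J3: C=36, d=15 → TARDY
  J4: C=45, d=24 → TARDY
  J5: C=50, d=19 → TARDY
  J6: C=55, d=31 → TARDY
  J7: C=65, d=38 → TARDY
Tardy jobs: J1, J3, J4, J5, J6, J7
Count = 6


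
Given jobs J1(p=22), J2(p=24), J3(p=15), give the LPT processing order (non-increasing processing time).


LPT: sort by longest processing time first
  J2: p=24
  J1: p=22
  J3: p=15
Order: J2 → J1 → J3


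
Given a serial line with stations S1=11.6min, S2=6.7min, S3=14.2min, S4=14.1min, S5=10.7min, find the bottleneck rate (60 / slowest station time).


Bottleneck = longest station time
Station times: [11.6, 6.7, 14.2, 14.1, 10.7]
Max = 14.2 min
Rate = 60 / 14.2
= 4.23 units/hour (bottleneck: 14.2min)


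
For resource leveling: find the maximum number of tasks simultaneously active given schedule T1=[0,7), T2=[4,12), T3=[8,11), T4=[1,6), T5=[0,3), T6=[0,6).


Check each time point for overlaps:
  t=1: 4 tasks active (T1, T4, T5, T6)
Max concurrent = 4


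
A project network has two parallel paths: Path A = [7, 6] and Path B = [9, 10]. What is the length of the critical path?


Path A: 7 + 6 = 13
Path B: 9 + 10 = 19
Critical path = longest = max(13, 19)
= 19 (Path B)


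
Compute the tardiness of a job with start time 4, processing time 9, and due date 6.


Completion = start + processing = 4 + 9 = 13
Tardiness = max(0, C - d) = max(0, 13 - 6)
= max(0, 7)
= 7


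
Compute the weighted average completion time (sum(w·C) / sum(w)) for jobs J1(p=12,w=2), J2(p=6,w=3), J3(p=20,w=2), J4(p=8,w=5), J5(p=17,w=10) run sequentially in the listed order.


Completion times:
  J1: C=12, w×C=2×12=24
  J2: C=18, w×C=3×18=54
  J3: C=38, w×C=2×38=76
  J4: C=46, w×C=5×46=230
  J5: C=63, w×C=10×63=630
Sum w×C = 1014
Sum w = 22
Weighted avg = 1014/22
= 46.09


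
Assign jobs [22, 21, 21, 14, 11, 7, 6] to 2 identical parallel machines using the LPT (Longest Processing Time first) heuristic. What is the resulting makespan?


Jobs (LPT sorted): [22, 21, 21, 14, 11, 7, 6]
Machines: 2
  J=22 → Machine 1 (load: 0+22=22)
  J=21 → Machine 2 (load: 0+21=21)
  J=21 → Machine 2 (load: 21+21=42)
  J=14 → Machine 1 (load: 22+14=36)
  J=11 → Machine 1 (load: 36+11=47)
  J=7 → Machine 2 (load: 42+7=49)
  J=6 → Machine 1 (load: 47+6=53)
Machine loads: [53, 49]
Makespan = max = 53 time units


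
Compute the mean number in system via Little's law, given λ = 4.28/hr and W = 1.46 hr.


Little's law: L = λ × W
= 4.28 × 1.46
= 6.25


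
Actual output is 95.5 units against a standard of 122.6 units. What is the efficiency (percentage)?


Efficiency = (actual / standard) × 100
= (95.5 / 122.6) × 100
= 77.9%


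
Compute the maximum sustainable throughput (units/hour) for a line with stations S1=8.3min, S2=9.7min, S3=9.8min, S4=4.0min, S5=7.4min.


Bottleneck = longest station time
Station times: [8.3, 9.7, 9.8, 4.0, 7.4]
Max = 9.8 min
Rate = 60 / 9.8
= 6.12 units/hour (bottleneck: 9.8min)


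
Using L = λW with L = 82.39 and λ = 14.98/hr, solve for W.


Little's law: L = λW → W = L / λ
= 82.39 / 14.98
= 5.50 hours


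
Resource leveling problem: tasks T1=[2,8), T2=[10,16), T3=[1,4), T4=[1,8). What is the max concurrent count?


Check each time point for overlaps:
  t=2: 3 tasks active (T1, T3, T4)
Max concurrent = 3


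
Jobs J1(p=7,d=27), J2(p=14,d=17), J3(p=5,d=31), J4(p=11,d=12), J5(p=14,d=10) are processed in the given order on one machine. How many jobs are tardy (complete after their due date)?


Completion vs due date:
  J1: C=7, d=27 → on time
  J2: C=21, d=17 → TARDY
  J3: C=26, d=31 → on time
  J4: C=37, d=12 → TARDY
  J5: C=51, d=10 → TARDY
Tardy jobs: J2, J4, J5
Count = 3


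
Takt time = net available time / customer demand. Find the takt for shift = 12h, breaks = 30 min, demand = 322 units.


Available = 12×60 - 30 = 690 min
Takt time = 690 / 322
= 2.14 min/unit


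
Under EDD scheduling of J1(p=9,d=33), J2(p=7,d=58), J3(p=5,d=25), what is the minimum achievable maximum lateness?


EDD order: J3 → J1 → J2
Completion and lateness:
  J3: C=5, d=25, L=5-25=-20
  J1: C=14, d=33, L=14-33=-19
  J2: C=21, d=58, L=21-58=-37
Lmax = max(-20, -19, -37)
= -19


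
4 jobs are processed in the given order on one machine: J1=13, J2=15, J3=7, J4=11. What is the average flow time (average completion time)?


Completion times:
  J1: completes at 13
  J2: completes at 28
  J3: completes at 35
  J4: completes at 46
Sum = 122
Average = 122/4
= 30.50


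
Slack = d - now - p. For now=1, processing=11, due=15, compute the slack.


Slack = due - current_time - processing
= 15 - 1 - 11
= 3


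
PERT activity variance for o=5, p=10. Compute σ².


σ² = ((p - o) / 6)² = (p - o)² / 36
= (10 - 5)² / 36
= 5² / 36
= 25 / 36
= 0.6944


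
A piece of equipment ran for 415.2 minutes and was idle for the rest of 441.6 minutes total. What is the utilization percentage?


Utilization = busy / total × 100
= 415.2 / 441.6 × 100
= 94.0%


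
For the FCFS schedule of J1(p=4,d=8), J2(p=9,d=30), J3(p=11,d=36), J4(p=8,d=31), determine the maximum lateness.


Lateness per job (L = C - d):
  J1: C=4, d=8, L=-4
  J2: C=13, d=30, L=-17
  J3: C=24, d=36, L=-12
  J4: C=32, d=31, L=1
Lmax = max(-4, -17, -12, 1)
= 1


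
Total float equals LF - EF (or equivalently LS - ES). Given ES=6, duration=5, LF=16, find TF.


EF = ES + duration = 6 + 5 = 11
LS = LF - duration = 16 - 5 = 11
Total Float = LF - EF = 16 - 11
(or LS - ES = 11 - 6)
= 5


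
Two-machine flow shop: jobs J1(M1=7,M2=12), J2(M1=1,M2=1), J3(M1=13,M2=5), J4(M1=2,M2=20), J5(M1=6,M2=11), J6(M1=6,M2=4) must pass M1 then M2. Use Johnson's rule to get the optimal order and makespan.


Johnson's rule:
Group 1 (M1≤M2, sort by M1): ['J2', 'J4', 'J5', 'J1']
Group 2 (M1>M2, sort desc M2): ['J3', 'J6']
Sequence: J2 → J4 → J5 → J1 → J3 → J6
Makespan calculation:
  J2: M1 done=1, M2 done=2
  J4: M1 done=3, M2 done=23
  J5: M1 done=9, M2 done=34
  J1: M1 done=16, M2 done=46
  J3: M1 done=29, M2 done=51
  J6: M1 done=35, M2 done=55
= Sequence: J2 → J4 → J5 → J1 → J3 → J6, Makespan: 55


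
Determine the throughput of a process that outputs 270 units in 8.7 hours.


Throughput = units / time
= 270 / 8.7
= 31.0 units/hour


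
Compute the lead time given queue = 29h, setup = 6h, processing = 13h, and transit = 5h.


Lead time = queue + setup + processing + transit
= 29 + 6 + 13 + 5
= 53 hours


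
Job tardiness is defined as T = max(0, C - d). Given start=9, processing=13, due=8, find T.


Completion = start + processing = 9 + 13 = 22
Tardiness = max(0, C - d) = max(0, 22 - 8)
= max(0, 14)
= 14


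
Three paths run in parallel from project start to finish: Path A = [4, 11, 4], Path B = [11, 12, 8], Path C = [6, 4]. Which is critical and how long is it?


Path A: 4 + 11 + 4 = 19
Path B: 11 + 12 + 8 = 31
Path C: 6 + 4 = 10
Critical path = longest = max(19, 31, 10)
= 31 (Path B)


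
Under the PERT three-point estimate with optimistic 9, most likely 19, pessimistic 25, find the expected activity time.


te = (o + 4m + p) / 6
= (9 + 4×19 + 25) / 6
= (9 + 76 + 25) / 6
= 110 / 6
= 18.33


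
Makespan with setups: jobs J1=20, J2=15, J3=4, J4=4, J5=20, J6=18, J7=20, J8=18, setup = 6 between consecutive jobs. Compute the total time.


Makespan = Σ processing + (n-1) × setup
= (20 + 15 + 4 + 4 + 20 + 18 + 20 + 18) + (8-1)×6
= 119 + 42
= 161 time units


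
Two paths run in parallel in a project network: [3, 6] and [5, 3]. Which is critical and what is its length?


Path A: 3 + 6 = 9
Path B: 5 + 3 = 8
Critical path = longest = max(9, 8)
= 9 (Path A)


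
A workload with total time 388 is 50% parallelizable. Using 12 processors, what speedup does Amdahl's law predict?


Amdahl's law: T_p = T × ((1-p) + p/N)
= 388 × ((1-0.5) + 0.5/12)
= 388 × (0.50 + 0.0417)
= 388 × 0.5417
= 210.17
Speedup = 388/210.17
= 1.85×


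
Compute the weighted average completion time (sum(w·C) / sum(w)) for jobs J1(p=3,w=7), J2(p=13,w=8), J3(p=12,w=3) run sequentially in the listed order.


Completion times:
  J1: C=3, w×C=7×3=21
  J2: C=16, w×C=8×16=128
  J3: C=28, w×C=3×28=84
Sum w×C = 233
Sum w = 18
Weighted avg = 233/18
= 12.94


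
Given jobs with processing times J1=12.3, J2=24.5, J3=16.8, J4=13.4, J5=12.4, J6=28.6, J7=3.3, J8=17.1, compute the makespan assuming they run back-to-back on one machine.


Sequential makespan: sum all processing times
= 12.3 + 24.5 + 16.8 + 13.4 + 12.4 + 28.6 + 3.3 + 17.1
= 128.4 time units


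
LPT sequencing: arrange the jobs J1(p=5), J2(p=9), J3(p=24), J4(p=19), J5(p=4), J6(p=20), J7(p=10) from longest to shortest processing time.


LPT: sort by longest processing time first
  J3: p=24
  J6: p=20
  J4: p=19
  J7: p=10
  J2: p=9
  J1: p=5
  J5: p=4
Order: J3 → J6 → J4 → J7 → J2 → J1 → J5


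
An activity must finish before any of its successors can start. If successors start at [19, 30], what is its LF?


LF = min of all successor start times
Successors start at: [19, 30]
LF = min(19, 30)
= 19


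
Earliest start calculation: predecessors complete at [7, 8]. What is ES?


ES = max of all predecessor completion times
Predecessors: [7, 8]
ES = max(7, 8)
= 8


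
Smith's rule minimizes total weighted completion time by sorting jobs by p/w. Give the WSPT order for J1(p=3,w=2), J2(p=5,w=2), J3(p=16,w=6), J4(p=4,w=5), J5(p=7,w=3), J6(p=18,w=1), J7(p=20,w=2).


WSPT (Smith's rule): sort by p/w ascending
  J4: p/w = 4/5 = 0.800
  J1: p/w = 3/2 = 1.500
  J5: p/w = 7/3 = 2.333
  J2: p/w = 5/2 = 2.500
  J3: p/w = 16/6 = 2.667
  J7: p/w = 20/2 = 10.000
  J6: p/w = 18/1 = 18.000
Order: J4 → J1 → J5 → J2 → J3 → J7 → J6


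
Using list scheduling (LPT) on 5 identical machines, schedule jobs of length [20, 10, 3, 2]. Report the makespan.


Jobs (LPT sorted): [20, 10, 3, 2]
Machines: 5
  J=20 → Machine 1 (load: 0+20=20)
  J=10 → Machine 2 (load: 0+10=10)
  J=3 → Machine 3 (load: 0+3=3)
  J=2 → Machine 4 (load: 0+2=2)
Machine loads: [20, 10, 3, 2, 0]
Makespan = max = 20 time units


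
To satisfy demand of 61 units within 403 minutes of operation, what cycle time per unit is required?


Cycle time = available time / demand
= 403 / 61
= 6.61 min/unit


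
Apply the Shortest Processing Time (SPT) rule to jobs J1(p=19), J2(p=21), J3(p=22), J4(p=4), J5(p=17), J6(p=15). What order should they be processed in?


SPT: sort by shortest processing time
  J4: p=4
  J6: p=15
  J5: p=17
  J1: p=19
  J2: p=21
  J3: p=22
Order: J4 → J6 → J5 → J1 → J2 → J3


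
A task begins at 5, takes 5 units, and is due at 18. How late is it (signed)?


Completion = 5 + 5 = 10
Lateness = C - d = 10 - 18
= -8


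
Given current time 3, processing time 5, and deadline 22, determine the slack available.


Slack = due - current_time - processing
= 22 - 3 - 5
= 14


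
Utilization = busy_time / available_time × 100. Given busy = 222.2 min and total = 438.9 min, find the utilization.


Utilization = busy / total × 100
= 222.2 / 438.9 × 100
= 50.6%


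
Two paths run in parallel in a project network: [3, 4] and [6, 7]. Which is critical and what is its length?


Path A: 3 + 4 = 7
Path B: 6 + 7 = 13
Critical path = longest = max(7, 13)
= 13 (Path B)


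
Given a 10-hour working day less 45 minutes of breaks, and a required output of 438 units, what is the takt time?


Available = 10×60 - 45 = 555 min
Takt time = 555 / 438
= 1.27 min/unit


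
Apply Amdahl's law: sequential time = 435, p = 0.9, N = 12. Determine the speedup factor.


Amdahl's law: T_p = T × ((1-p) + p/N)
= 435 × ((1-0.9) + 0.9/12)
= 435 × (0.10 + 0.0750)
= 435 × 0.1750
= 76.12
Speedup = 435/76.12
= 5.71×


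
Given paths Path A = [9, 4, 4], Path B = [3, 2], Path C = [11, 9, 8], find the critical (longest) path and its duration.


Path A: 9 + 4 + 4 = 17
Path B: 3 + 2 = 5
Path C: 11 + 9 + 8 = 28
Critical path = longest = max(17, 5, 28)
= 28 (Path C)


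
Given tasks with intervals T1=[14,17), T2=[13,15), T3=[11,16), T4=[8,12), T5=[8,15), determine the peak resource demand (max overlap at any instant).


Check each time point for overlaps:
  t=14: 4 tasks active (T1, T2, T3, T5)
Max concurrent = 4


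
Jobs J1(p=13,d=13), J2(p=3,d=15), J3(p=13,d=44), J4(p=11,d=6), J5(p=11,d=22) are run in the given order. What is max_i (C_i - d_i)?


Lateness per job (L = C - d):
  J1: C=13, d=13, L=0
  J2: C=16, d=15, L=1
  J3: C=29, d=44, L=-15
  J4: C=40, d=6, L=34
  J5: C=51, d=22, L=29
Lmax = max(0, 1, -15, 34, 29)
= 34


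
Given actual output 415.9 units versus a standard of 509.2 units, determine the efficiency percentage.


Efficiency = (actual / standard) × 100
= (415.9 / 509.2) × 100
= 81.7%


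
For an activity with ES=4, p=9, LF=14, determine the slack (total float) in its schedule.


EF = ES + duration = 4 + 9 = 13
LS = LF - duration = 14 - 9 = 5
Total Float = LF - EF = 14 - 13
(or LS - ES = 5 - 4)
= 1


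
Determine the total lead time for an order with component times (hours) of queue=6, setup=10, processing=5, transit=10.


Lead time = queue + setup + processing + transit
= 6 + 10 + 5 + 10
= 31 hours


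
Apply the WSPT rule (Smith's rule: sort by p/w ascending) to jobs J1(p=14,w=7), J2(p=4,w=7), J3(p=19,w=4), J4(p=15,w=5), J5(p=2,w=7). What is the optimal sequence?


WSPT (Smith's rule): sort by p/w ascending
  J5: p/w = 2/7 = 0.286
  J2: p/w = 4/7 = 0.571
  J1: p/w = 14/7 = 2.000
  J4: p/w = 15/5 = 3.000
  J3: p/w = 19/4 = 4.750
Order: J5 → J2 → J1 → J4 → J3


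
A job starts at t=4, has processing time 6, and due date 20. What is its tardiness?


Completion = start + processing = 4 + 6 = 10
Tardiness = max(0, C - d) = max(0, 10 - 20)
= max(0, -10)
= 0


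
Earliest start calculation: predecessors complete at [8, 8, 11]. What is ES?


ES = max of all predecessor completion times
Predecessors: [8, 8, 11]
ES = max(8, 8, 11)
= 11


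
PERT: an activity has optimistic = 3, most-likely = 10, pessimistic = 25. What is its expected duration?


te = (o + 4m + p) / 6
= (3 + 4×10 + 25) / 6
= (3 + 40 + 25) / 6
= 68 / 6
= 11.33


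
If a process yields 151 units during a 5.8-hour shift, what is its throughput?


Throughput = units / time
= 151 / 5.8
= 26.0 units/hour


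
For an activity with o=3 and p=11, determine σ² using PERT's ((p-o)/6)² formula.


σ² = ((p - o) / 6)² = (p - o)² / 36
= (11 - 3)² / 36
= 8² / 36
= 64 / 36
= 1.7778


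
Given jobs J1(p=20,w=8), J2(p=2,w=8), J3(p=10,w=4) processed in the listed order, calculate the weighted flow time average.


Completion times:
  J1: C=20, w×C=8×20=160
  J2: C=22, w×C=8×22=176
  J3: C=32, w×C=4×32=128
Sum w×C = 464
Sum w = 20
Weighted avg = 464/20
= 23.20


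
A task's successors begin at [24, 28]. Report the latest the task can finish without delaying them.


LF = min of all successor start times
Successors start at: [24, 28]
LF = min(24, 28)
= 24


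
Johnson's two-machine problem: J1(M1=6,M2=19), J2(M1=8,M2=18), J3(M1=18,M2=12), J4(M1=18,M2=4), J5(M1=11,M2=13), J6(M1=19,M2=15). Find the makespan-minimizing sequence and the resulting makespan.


Johnson's rule:
Group 1 (M1≤M2, sort by M1): ['J1', 'J2', 'J5']
Group 2 (M1>M2, sort desc M2): ['J6', 'J3', 'J4']
Sequence: J1 → J2 → J5 → J6 → J3 → J4
Makespan calculation:
  J1: M1 done=6, M2 done=25
  J2: M1 done=14, M2 done=43
  J5: M1 done=25, M2 done=56
  J6: M1 done=44, M2 done=71
  J3: M1 done=62, M2 done=83
  J4: M1 done=80, M2 done=87
= Sequence: J1 → J2 → J5 → J6 → J3 → J4, Makespan: 87
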